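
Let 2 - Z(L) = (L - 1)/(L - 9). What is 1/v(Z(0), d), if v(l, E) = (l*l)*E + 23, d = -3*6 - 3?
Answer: -27/1402 ≈ -0.019258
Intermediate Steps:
Z(L) = 2 - (-1 + L)/(-9 + L) (Z(L) = 2 - (L - 1)/(L - 9) = 2 - (-1 + L)/(-9 + L))
d = -21 (d = -18 - 3 = -21)
v(l, E) = 23 + E*l² (v(l, E) = l²*E + 23 = E*l² + 23 = 23 + E*l²)
1/v(Z(0), d) = 1/(23 - 21*(-17 + 0)²/(-9 + 0)²) = 1/(23 - 21*(-17/(-9))²) = 1/(23 - 21*(-⅑*(-17))²) = 1/(23 - 21*(17/9)²) = 1/(23 - 21*289/81) = 1/(23 - 2023/27) = 1/(-1402/27) = -27/1402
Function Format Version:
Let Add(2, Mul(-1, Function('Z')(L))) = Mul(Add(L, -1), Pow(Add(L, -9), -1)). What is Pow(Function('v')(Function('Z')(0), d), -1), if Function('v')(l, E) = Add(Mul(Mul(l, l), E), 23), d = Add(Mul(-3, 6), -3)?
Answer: Rational(-27, 1402) ≈ -0.019258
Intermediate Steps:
Function('Z')(L) = Add(2, Mul(-1, Pow(Add(-9, L), -1), Add(-1, L))) (Function('Z')(L) = Add(2, Mul(-1, Mul(Add(L, -1), Pow(Add(L, -9), -1)))) = Add(2, Mul(-1, Mul(Add(-1, L), Pow(Add(-9, L), -1)))) = Add(2, Mul(-1, Mul(Pow(Add(-9, L), -1), Add(-1, L)))) = Add(2, Mul(-1, Pow(Add(-9, L), -1), Add(-1, L))))
d = -21 (d = Add(-18, -3) = -21)
Function('v')(l, E) = Add(23, Mul(E, Pow(l, 2))) (Function('v')(l, E) = Add(Mul(Pow(l, 2), E), 23) = Add(Mul(E, Pow(l, 2)), 23) = Add(23, Mul(E, Pow(l, 2))))
Pow(Function('v')(Function('Z')(0), d), -1) = Pow(Add(23, Mul(-21, Pow(Mul(Pow(Add(-9, 0), -1), Add(-17, 0)), 2))), -1) = Pow(Add(23, Mul(-21, Pow(Mul(Pow(-9, -1), -17), 2))), -1) = Pow(Add(23, Mul(-21, Pow(Mul(Rational(-1, 9), -17), 2))), -1) = Pow(Add(23, Mul(-21, Pow(Rational(17, 9), 2))), -1) = Pow(Add(23, Mul(-21, Rational(289, 81))), -1) = Pow(Add(23, Rational(-2023, 27)), -1) = Pow(Rational(-1402, 27), -1) = Rational(-27, 1402)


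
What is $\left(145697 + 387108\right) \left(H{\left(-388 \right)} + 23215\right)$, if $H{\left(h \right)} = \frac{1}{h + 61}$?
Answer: $\frac{4044684727720}{327} \approx 1.2369 \cdot 10^{10}$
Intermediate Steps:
$H{\left(h \right)} = \frac{1}{61 + h}$
$\left(145697 + 387108\right) \left(H{\left(-388 \right)} + 23215\right) = \left(145697 + 387108\right) \left(\frac{1}{61 - 388} + 23215\right) = 532805 \left(\frac{1}{-327} + 23215\right) = 532805 \left(- \frac{1}{327} + 23215\right) = 532805 \cdot \frac{7591304}{327} = \frac{4044684727720}{327}$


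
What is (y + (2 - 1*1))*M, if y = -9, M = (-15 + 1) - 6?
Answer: 160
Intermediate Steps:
M = -20 (M = -14 - 6 = -20)
(y + (2 - 1*1))*M = (-9 + (2 - 1*1))*(-20) = (-9 + (2 - 1))*(-20) = (-9 + 1)*(-20) = -8*(-20) = 160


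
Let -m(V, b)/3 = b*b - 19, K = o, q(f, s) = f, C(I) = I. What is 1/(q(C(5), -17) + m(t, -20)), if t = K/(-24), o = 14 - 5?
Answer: -1/1138 ≈ -0.00087873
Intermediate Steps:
o = 9
K = 9
t = -3/8 (t = 9/(-24) = 9*(-1/24) = -3/8 ≈ -0.37500)
m(V, b) = 57 - 3*b² (m(V, b) = -3*(b*b - 19) = -3*(b² - 19) = -3*(-19 + b²) = 57 - 3*b²)
1/(q(C(5), -17) + m(t, -20)) = 1/(5 + (57 - 3*(-20)²)) = 1/(5 + (57 - 3*400)) = 1/(5 + (57 - 1200)) = 1/(5 - 1143) = 1/(-1138) = -1/1138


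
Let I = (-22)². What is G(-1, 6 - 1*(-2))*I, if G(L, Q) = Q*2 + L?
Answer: 7260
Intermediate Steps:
G(L, Q) = L + 2*Q (G(L, Q) = 2*Q + L = L + 2*Q)
I = 484
G(-1, 6 - 1*(-2))*I = (-1 + 2*(6 - 1*(-2)))*484 = (-1 + 2*(6 + 2))*484 = (-1 + 2*8)*484 = (-1 + 16)*484 = 15*484 = 7260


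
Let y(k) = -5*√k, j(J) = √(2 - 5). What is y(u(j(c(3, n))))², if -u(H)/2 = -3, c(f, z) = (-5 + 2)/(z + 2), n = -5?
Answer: 150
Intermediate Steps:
c(f, z) = -3/(2 + z)
j(J) = I*√3 (j(J) = √(-3) = I*√3)
u(H) = 6 (u(H) = -2*(-3) = 6)
y(u(j(c(3, n))))² = (-5*√6)² = 150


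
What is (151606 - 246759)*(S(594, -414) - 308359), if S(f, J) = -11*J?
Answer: 28907957165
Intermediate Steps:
(151606 - 246759)*(S(594, -414) - 308359) = (151606 - 246759)*(-11*(-414) - 308359) = -95153*(4554 - 308359) = -95153*(-303805) = 28907957165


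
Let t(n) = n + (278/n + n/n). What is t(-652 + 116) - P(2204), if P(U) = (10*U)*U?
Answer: -13018554399/268 ≈ -4.8577e+7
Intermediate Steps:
P(U) = 10*U**2
t(n) = 1 + n + 278/n (t(n) = n + (278/n + 1) = n + (1 + 278/n) = 1 + n + 278/n)
t(-652 + 116) - P(2204) = (1 + (-652 + 116) + 278/(-652 + 116)) - 10*2204**2 = (1 - 536 + 278/(-536)) - 10*4857616 = (1 - 536 + 278*(-1/536)) - 1*48576160 = (1 - 536 - 139/268) - 48576160 = -143519/268 - 48576160 = -13018554399/268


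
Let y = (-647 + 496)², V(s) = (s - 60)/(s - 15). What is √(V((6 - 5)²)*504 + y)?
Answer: 5*√997 ≈ 157.88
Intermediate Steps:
V(s) = (-60 + s)/(-15 + s)
y = 22801 (y = (-151)² = 22801)
√(V((6 - 5)²)*504 + y) = √(((-60 + (6 - 5)²)/(-15 + (6 - 5)²))*504 + 22801) = √(((-60 + 1²)/(-15 + 1²))*504 + 22801) = √(((-60 + 1)/(-15 + 1))*504 + 22801) = √((-59/(-14))*504 + 22801) = √(-1/14*(-59)*504 + 22801) = √((59/14)*504 + 22801) = √(2124 + 22801) = √24925 = 5*√997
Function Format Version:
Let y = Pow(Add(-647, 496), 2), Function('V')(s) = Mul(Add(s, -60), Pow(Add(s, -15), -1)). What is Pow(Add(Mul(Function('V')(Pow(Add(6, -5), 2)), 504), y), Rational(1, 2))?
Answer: Mul(5, Pow(997, Rational(1, 2))) ≈ 157.88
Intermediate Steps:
Function('V')(s) = Mul(Pow(Add(-15, s), -1), Add(-60, s)) (Function('V')(s) = Mul(Add(-60, s), Pow(Add(-15, s), -1)) = Mul(Pow(Add(-15, s), -1), Add(-60, s)))
y = 22801 (y = Pow(-151, 2) = 22801)
Pow(Add(Mul(Function('V')(Pow(Add(6, -5), 2)), 504), y), Rational(1, 2)) = Pow(Add(Mul(Mul(Pow(Add(-15, Pow(Add(6, -5), 2)), -1), Add(-60, Pow(Add(6, -5), 2))), 504), 22801), Rational(1, 2)) = Pow(Add(Mul(Mul(Pow(Add(-15, Pow(1, 2)), -1), Add(-60, Pow(1, 2))), 504), 22801), Rational(1, 2)) = Pow(Add(Mul(Mul(Pow(Add(-15, 1), -1), Add(-60, 1)), 504), 22801), Rational(1, 2)) = Pow(Add(Mul(Mul(Pow(-14, -1), -59), 504), 22801), Rational(1, 2)) = Pow(Add(Mul(Mul(Rational(-1, 14), -59), 504), 22801), Rational(1, 2)) = Pow(Add(Mul(Rational(59, 14), 504), 22801), Rational(1, 2)) = Pow(Add(2124, 22801), Rational(1, 2)) = Pow(24925, Rational(1, 2)) = Mul(5, Pow(997, Rational(1, 2)))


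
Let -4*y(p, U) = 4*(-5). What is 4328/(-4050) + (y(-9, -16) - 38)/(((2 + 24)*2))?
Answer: -179353/105300 ≈ -1.7033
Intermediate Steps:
y(p, U) = 5 (y(p, U) = -(-5) = -1/4*(-20) = 5)
4328/(-4050) + (y(-9, -16) - 38)/(((2 + 24)*2)) = 4328/(-4050) + (5 - 38)/(((2 + 24)*2)) = 4328*(-1/4050) - 33/(26*2) = -2164/2025 - 33/52 = -179353/105300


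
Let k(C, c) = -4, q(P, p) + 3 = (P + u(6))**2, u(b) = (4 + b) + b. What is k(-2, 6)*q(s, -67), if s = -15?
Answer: 8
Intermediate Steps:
u(b) = 4 + 2*b
q(P, p) = -3 + (16 + P)**2 (q(P, p) = -3 + (P + (4 + 2*6))**2 = -3 + (P + (4 + 12))**2 = -3 + (P + 16)**2 = -3 + (16 + P)**2)
k(-2, 6)*q(s, -67) = -4*(-3 + (16 - 15)**2) = -4*(-3 + 1**2) = -4*(-3 + 1) = -4*(-2) = 8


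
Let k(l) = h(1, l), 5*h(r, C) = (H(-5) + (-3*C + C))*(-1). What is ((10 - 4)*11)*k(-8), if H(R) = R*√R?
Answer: -1056/5 + 66*I*√5 ≈ -211.2 + 147.58*I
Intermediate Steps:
H(R) = R^(3/2)
h(r, C) = 2*C/5 + I*√5 (h(r, C) = (((-5)^(3/2) + (-3*C + C))*(-1))/5 = ((-5*I*√5 - 2*C)*(-1))/5 = ((-2*C - 5*I*√5)*(-1))/5 = (2*C + 5*I*√5)/5 = 2*C/5 + I*√5)
k(l) = 2*l/5 + I*√5
((10 - 4)*11)*k(-8) = ((10 - 4)*11)*((⅖)*(-8) + I*√5) = (6*11)*(-16/5 + I*√5) = 66*(-16/5 + I*√5) = -1056/5 + 66*I*√5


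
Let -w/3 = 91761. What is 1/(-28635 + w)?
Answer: -1/303918 ≈ -3.2904e-6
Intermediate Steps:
w = -275283 (w = -3*91761 = -275283)
1/(-28635 + w) = 1/(-28635 - 275283) = 1/(-303918) = -1/303918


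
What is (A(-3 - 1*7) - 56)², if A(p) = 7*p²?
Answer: 414736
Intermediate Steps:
(A(-3 - 1*7) - 56)² = (7*(-3 - 1*7)² - 56)² = (7*(-3 - 7)² - 56)² = (7*(-10)² - 56)² = (7*100 - 56)² = (700 - 56)² = 644² = 414736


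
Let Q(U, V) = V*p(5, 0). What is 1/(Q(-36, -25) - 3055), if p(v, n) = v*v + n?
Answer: -1/3680 ≈ -0.00027174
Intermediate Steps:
p(v, n) = n + v² (p(v, n) = v² + n = n + v²)
Q(U, V) = 25*V (Q(U, V) = V*(0 + 5²) = V*(0 + 25) = V*25 = 25*V)
1/(Q(-36, -25) - 3055) = 1/(25*(-25) - 3055) = 1/(-625 - 3055) = 1/(-3680) = -1/3680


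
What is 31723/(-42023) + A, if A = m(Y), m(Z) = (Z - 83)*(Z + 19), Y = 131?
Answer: 302533877/42023 ≈ 7199.2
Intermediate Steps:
m(Z) = (-83 + Z)*(19 + Z)
A = 7200 (A = -1577 + 131² - 64*131 = -1577 + 17161 - 8384 = 7200)
31723/(-42023) + A = 31723/(-42023) + 7200 = 31723*(-1/42023) + 7200 = -31723/42023 + 7200 = 302533877/42023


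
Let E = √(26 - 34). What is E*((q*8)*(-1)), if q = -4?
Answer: 64*I*√2 ≈ 90.51*I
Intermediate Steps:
E = 2*I*√2 (E = √(-8) = 2*I*√2 ≈ 2.8284*I)
E*((q*8)*(-1)) = (2*I*√2)*(-4*8*(-1)) = (2*I*√2)*(-32*(-1)) = (2*I*√2)*32 = 64*I*√2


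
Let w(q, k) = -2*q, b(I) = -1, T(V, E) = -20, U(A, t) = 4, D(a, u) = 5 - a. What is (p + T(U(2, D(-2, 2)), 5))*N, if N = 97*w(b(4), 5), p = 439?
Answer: 81286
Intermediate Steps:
N = 194 (N = 97*(-2*(-1)) = 97*2 = 194)
(p + T(U(2, D(-2, 2)), 5))*N = (439 - 20)*194 = 419*194 = 81286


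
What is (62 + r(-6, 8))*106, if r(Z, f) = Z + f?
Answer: 6784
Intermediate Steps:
(62 + r(-6, 8))*106 = (62 + (-6 + 8))*106 = (62 + 2)*106 = 64*106 = 6784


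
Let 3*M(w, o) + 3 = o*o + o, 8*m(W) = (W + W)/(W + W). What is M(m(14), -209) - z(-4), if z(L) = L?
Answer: 43481/3 ≈ 14494.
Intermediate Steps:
m(W) = ⅛ (m(W) = ((W + W)/(W + W))/8 = ((2*W)/((2*W)))/8 = ((2*W)*(1/(2*W)))/8 = (⅛)*1 = ⅛)
M(w, o) = -1 + o/3 + o²/3 (M(w, o) = -1 + (o*o + o)/3 = -1 + (o² + o)/3 = -1 + (o + o²)/3 = -1 + (o/3 + o²/3) = -1 + o/3 + o²/3)
M(m(14), -209) - z(-4) = (-1 + (⅓)*(-209) + (⅓)*(-209)²) - 1*(-4) = (-1 - 209/3 + (⅓)*43681) + 4 = (-1 - 209/3 + 43681/3) + 4 = 43469/3 + 4 = 43481/3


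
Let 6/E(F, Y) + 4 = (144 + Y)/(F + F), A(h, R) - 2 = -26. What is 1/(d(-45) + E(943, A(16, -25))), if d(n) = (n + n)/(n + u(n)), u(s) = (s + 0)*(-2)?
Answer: -1856/6541 ≈ -0.28375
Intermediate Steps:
u(s) = -2*s (u(s) = s*(-2) = -2*s)
A(h, R) = -24 (A(h, R) = 2 - 26 = -24)
d(n) = -2 (d(n) = (n + n)/(n - 2*n) = (2*n)/((-n)) = (2*n)*(-1/n) = -2)
E(F, Y) = 6/(-4 + (144 + Y)/(2*F)) (E(F, Y) = 6/(-4 + (144 + Y)/(F + F)) = 6/(-4 + (144 + Y)/((2*F))) = 6/(-4 + (144 + Y)*(1/(2*F))) = 6/(-4 + (144 + Y)/(2*F)))
1/(d(-45) + E(943, A(16, -25))) = 1/(-2 + 12*943/(144 - 24 - 8*943)) = 1/(-2 + 12*943/(144 - 24 - 7544)) = 1/(-2 + 12*943/(-7424)) = 1/(-2 + 12*943*(-1/7424)) = 1/(-2 - 2829/1856) = 1/(-6541/1856) = -1856/6541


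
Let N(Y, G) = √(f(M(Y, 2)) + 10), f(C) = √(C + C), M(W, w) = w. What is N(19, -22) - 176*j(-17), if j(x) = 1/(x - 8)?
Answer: 176/25 + 2*√3 ≈ 10.504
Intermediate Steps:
j(x) = 1/(-8 + x)
f(C) = √2*√C (f(C) = √(2*C) = √2*√C)
N(Y, G) = 2*√3 (N(Y, G) = √(√2*√2 + 10) = √(2 + 10) = √12 = 2*√3)
N(19, -22) - 176*j(-17) = 2*√3 - 176/(-8 - 17) = 2*√3 - 176/(-25) = 2*√3 - 176*(-1/25) = 2*√3 + 176/25 = 176/25 + 2*√3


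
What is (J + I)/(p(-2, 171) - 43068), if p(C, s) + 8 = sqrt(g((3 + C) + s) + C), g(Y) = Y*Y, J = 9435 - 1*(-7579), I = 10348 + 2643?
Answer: -646247690/927756097 - 30005*sqrt(29582)/1855512194 ≈ -0.69935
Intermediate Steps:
I = 12991
J = 17014 (J = 9435 + 7579 = 17014)
g(Y) = Y**2
p(C, s) = -8 + sqrt(C + (3 + C + s)**2) (p(C, s) = -8 + sqrt(((3 + C) + s)**2 + C) = -8 + sqrt((3 + C + s)**2 + C) = -8 + sqrt(C + (3 + C + s)**2))
(J + I)/(p(-2, 171) - 43068) = (17014 + 12991)/((-8 + sqrt(-2 + (3 - 2 + 171)**2)) - 43068) = 30005/((-8 + sqrt(-2 + 172**2)) - 43068) = 30005/((-8 + sqrt(-2 + 29584)) - 43068) = 30005/((-8 + sqrt(29582)) - 43068) = 30005/(-43076 + sqrt(29582))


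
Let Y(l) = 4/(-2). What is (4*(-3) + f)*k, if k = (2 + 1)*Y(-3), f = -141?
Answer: 918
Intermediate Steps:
Y(l) = -2 (Y(l) = 4*(-½) = -2)
k = -6 (k = (2 + 1)*(-2) = 3*(-2) = -6)
(4*(-3) + f)*k = (4*(-3) - 141)*(-6) = (-12 - 141)*(-6) = -153*(-6) = 918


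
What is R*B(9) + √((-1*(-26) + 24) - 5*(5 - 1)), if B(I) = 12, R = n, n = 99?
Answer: 1188 + √30 ≈ 1193.5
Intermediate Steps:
R = 99
R*B(9) + √((-1*(-26) + 24) - 5*(5 - 1)) = 99*12 + √((-1*(-26) + 24) - 5*(5 - 1)) = 1188 + √((26 + 24) - 5*4) = 1188 + √(50 - 20) = 1188 + √30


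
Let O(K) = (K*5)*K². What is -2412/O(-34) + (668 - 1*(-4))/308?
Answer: 1185753/540430 ≈ 2.1941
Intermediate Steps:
O(K) = 5*K³ (O(K) = (5*K)*K² = 5*K³)
-2412/O(-34) + (668 - 1*(-4))/308 = -2412/(5*(-34)³) + (668 - 1*(-4))/308 = -2412/(5*(-39304)) + (668 + 4)*(1/308) = -2412/(-196520) + 672*(1/308) = -2412*(-1/196520) + 24/11 = 603/49130 + 24/11 = 1185753/540430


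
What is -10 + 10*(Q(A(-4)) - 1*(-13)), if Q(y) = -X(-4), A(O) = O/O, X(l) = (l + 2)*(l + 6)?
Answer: 160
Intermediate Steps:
X(l) = (2 + l)*(6 + l)
A(O) = 1
Q(y) = 4 (Q(y) = -(12 + (-4)**2 + 8*(-4)) = -(12 + 16 - 32) = -1*(-4) = 4)
-10 + 10*(Q(A(-4)) - 1*(-13)) = -10 + 10*(4 - 1*(-13)) = -10 + 10*(4 + 13) = -10 + 10*17 = -10 + 170 = 160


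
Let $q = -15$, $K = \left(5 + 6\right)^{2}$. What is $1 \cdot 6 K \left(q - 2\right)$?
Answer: $-12342$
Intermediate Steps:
$K = 121$ ($K = 11^{2} = 121$)
$1 \cdot 6 K \left(q - 2\right) = 1 \cdot 6 \cdot 121 \left(-15 - 2\right) = 6 \cdot 121 \left(-17\right) = 726 \left(-17\right) = -12342$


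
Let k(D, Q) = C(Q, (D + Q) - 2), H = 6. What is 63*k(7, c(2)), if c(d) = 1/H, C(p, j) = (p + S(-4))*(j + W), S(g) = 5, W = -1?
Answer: 5425/4 ≈ 1356.3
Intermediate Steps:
C(p, j) = (-1 + j)*(5 + p) (C(p, j) = (p + 5)*(j - 1) = (5 + p)*(-1 + j) = (-1 + j)*(5 + p))
c(d) = ⅙ (c(d) = 1/6 = ⅙)
k(D, Q) = -15 + 4*Q + 5*D + Q*(-2 + D + Q) (k(D, Q) = -5 - Q + 5*((D + Q) - 2) + ((D + Q) - 2)*Q = -5 - Q + 5*(-2 + D + Q) + (-2 + D + Q)*Q = -5 - Q + (-10 + 5*D + 5*Q) + Q*(-2 + D + Q) = -15 + 4*Q + 5*D + Q*(-2 + D + Q))
63*k(7, c(2)) = 63*(-15 + 4*(⅙) + 5*7 + (-2 + 7 + ⅙)/6) = 63*(-15 + ⅔ + 35 + (⅙)*(31/6)) = 63*(-15 + ⅔ + 35 + 31/36) = 63*(775/36) = 5425/4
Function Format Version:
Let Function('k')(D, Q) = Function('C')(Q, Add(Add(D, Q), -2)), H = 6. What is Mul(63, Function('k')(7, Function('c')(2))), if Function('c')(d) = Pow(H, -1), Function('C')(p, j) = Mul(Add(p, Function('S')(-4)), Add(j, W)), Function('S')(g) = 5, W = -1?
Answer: Rational(5425, 4) ≈ 1356.3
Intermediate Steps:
Function('C')(p, j) = Mul(Add(-1, j), Add(5, p)) (Function('C')(p, j) = Mul(Add(p, 5), Add(j, -1)) = Mul(Add(5, p), Add(-1, j)) = Mul(Add(-1, j), Add(5, p)))
Function('c')(d) = Rational(1, 6) (Function('c')(d) = Pow(6, -1) = Rational(1, 6))
Function('k')(D, Q) = Add(-15, Mul(4, Q), Mul(5, D), Mul(Q, Add(-2, D, Q))) (Function('k')(D, Q) = Add(-5, Mul(-1, Q), Mul(5, Add(Add(D, Q), -2)), Mul(Add(Add(D, Q), -2), Q)) = Add(-5, Mul(-1, Q), Mul(5, Add(-2, D, Q)), Mul(Add(-2, D, Q), Q)) = Add(-5, Mul(-1, Q), Add(-10, Mul(5, D), Mul(5, Q)), Mul(Q, Add(-2, D, Q))) = Add(-15, Mul(4, Q), Mul(5, D), Mul(Q, Add(-2, D, Q))))
Mul(63, Function('k')(7, Function('c')(2))) = Mul(63, Add(-15, Mul(4, Rational(1, 6)), Mul(5, 7), Mul(Rational(1, 6), Add(-2, 7, Rational(1, 6))))) = Mul(63, Add(-15, Rational(2, 3), 35, Mul(Rational(1, 6), Rational(31, 6)))) = Mul(63, Add(-15, Rational(2, 3), 35, Rational(31, 36))) = Mul(63, Rational(775, 36)) = Rational(5425, 4)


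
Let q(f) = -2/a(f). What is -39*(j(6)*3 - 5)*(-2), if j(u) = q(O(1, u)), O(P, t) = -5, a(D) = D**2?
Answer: -10218/25 ≈ -408.72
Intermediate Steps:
q(f) = -2/f**2
j(u) = -2/25 (j(u) = -2/(-5)**2 = -2*1/25 = -2/25)
-39*(j(6)*3 - 5)*(-2) = -39*(-2/25*3 - 5)*(-2) = -39*(-6/25 - 5)*(-2) = -39*(-131/25)*(-2) = (5109/25)*(-2) = -10218/25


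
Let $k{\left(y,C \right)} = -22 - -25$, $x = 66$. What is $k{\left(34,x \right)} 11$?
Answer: $33$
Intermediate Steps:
$k{\left(y,C \right)} = 3$ ($k{\left(y,C \right)} = -22 + 25 = 3$)
$k{\left(34,x \right)} 11 = 3 \cdot 11 = 33$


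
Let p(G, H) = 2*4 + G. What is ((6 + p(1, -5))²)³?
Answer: 11390625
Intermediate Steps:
p(G, H) = 8 + G
((6 + p(1, -5))²)³ = ((6 + (8 + 1))²)³ = ((6 + 9)²)³ = (15²)³ = 225³ = 11390625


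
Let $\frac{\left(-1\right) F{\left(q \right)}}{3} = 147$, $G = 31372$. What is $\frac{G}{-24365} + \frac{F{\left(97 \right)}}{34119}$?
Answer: $- \frac{10920467}{8397065} \approx -1.3005$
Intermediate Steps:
$F{\left(q \right)} = -441$ ($F{\left(q \right)} = \left(-3\right) 147 = -441$)
$\frac{G}{-24365} + \frac{F{\left(97 \right)}}{34119} = \frac{31372}{-24365} - \frac{441}{34119} = 31372 \left(- \frac{1}{24365}\right) - \frac{49}{3791} = - \frac{2852}{2215} - \frac{49}{3791} = - \frac{10920467}{8397065}$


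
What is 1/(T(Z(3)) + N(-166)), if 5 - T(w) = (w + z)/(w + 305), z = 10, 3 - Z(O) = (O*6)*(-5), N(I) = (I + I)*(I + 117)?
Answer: 398/6476551 ≈ 6.1453e-5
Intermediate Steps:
N(I) = 2*I*(117 + I) (N(I) = (2*I)*(117 + I) = 2*I*(117 + I))
Z(O) = 3 + 30*O (Z(O) = 3 - O*6*(-5) = 3 - 6*O*(-5) = 3 - (-30)*O = 3 + 30*O)
T(w) = 5 - (10 + w)/(305 + w) (T(w) = 5 - (w + 10)/(w + 305) = 5 - (10 + w)/(305 + w))
1/(T(Z(3)) + N(-166)) = 1/((1515 + 4*(3 + 30*3))/(305 + (3 + 30*3)) + 2*(-166)*(117 - 166)) = 1/((1515 + 4*(3 + 90))/(305 + (3 + 90)) + 2*(-166)*(-49)) = 1/((1515 + 4*93)/(305 + 93) + 16268) = 1/((1515 + 372)/398 + 16268) = 1/((1/398)*1887 + 16268) = 1/(1887/398 + 16268) = 1/(6476551/398) = 398/6476551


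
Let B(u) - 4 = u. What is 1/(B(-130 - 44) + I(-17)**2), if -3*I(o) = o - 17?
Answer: -9/374 ≈ -0.024064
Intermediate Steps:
B(u) = 4 + u
I(o) = 17/3 - o/3 (I(o) = -(o - 17)/3 = -(-17 + o)/3 = 17/3 - o/3)
1/(B(-130 - 44) + I(-17)**2) = 1/((4 + (-130 - 44)) + (17/3 - 1/3*(-17))**2) = 1/((4 - 174) + (17/3 + 17/3)**2) = 1/(-170 + (34/3)**2) = 1/(-170 + 1156/9) = 1/(-374/9) = -9/374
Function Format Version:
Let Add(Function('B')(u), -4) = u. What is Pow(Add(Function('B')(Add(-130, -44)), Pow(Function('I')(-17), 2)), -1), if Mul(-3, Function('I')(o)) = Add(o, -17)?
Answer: Rational(-9, 374) ≈ -0.024064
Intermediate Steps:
Function('B')(u) = Add(4, u)
Function('I')(o) = Add(Rational(17, 3), Mul(Rational(-1, 3), o)) (Function('I')(o) = Mul(Rational(-1, 3), Add(o, -17)) = Mul(Rational(-1, 3), Add(-17, o)) = Add(Rational(17, 3), Mul(Rational(-1, 3), o)))
Pow(Add(Function('B')(Add(-130, -44)), Pow(Function('I')(-17), 2)), -1) = Pow(Add(Add(4, Add(-130, -44)), Pow(Add(Rational(17, 3), Mul(Rational(-1, 3), -17)), 2)), -1) = Pow(Add(Add(4, -174), Pow(Add(Rational(17, 3), Rational(17, 3)), 2)), -1) = Pow(Add(-170, Pow(Rational(34, 3), 2)), -1) = Pow(Add(-170, Rational(1156, 9)), -1) = Pow(Rational(-374, 9), -1) = Rational(-9, 374)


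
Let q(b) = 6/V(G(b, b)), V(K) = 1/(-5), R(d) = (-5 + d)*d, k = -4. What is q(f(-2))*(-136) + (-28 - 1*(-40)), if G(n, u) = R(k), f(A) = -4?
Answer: 4092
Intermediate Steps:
R(d) = d*(-5 + d)
G(n, u) = 36 (G(n, u) = -4*(-5 - 4) = -4*(-9) = 36)
V(K) = -⅕
q(b) = -30 (q(b) = 6/(-⅕) = 6*(-5) = -30)
q(f(-2))*(-136) + (-28 - 1*(-40)) = -30*(-136) + (-28 - 1*(-40)) = 4080 + (-28 + 40) = 4080 + 12 = 4092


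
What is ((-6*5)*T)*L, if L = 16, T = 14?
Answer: -6720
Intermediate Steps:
((-6*5)*T)*L = (-6*5*14)*16 = -30*14*16 = -420*16 = -6720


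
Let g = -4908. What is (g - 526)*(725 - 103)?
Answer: -3379948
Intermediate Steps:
(g - 526)*(725 - 103) = (-4908 - 526)*(725 - 103) = -5434*622 = -3379948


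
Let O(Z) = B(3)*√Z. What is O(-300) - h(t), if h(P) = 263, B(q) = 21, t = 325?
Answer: -263 + 210*I*√3 ≈ -263.0 + 363.73*I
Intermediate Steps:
O(Z) = 21*√Z
O(-300) - h(t) = 21*√(-300) - 1*263 = 21*(10*I*√3) - 263 = 210*I*√3 - 263 = -263 + 210*I*√3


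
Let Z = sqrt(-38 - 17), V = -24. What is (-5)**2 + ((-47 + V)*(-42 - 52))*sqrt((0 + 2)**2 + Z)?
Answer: 25 + 6674*sqrt(4 + I*sqrt(55)) ≈ 16661.0 + 9928.5*I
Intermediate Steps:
Z = I*sqrt(55) (Z = sqrt(-55) = I*sqrt(55) ≈ 7.4162*I)
(-5)**2 + ((-47 + V)*(-42 - 52))*sqrt((0 + 2)**2 + Z) = (-5)**2 + ((-47 - 24)*(-42 - 52))*sqrt((0 + 2)**2 + I*sqrt(55)) = 25 + (-71*(-94))*sqrt(2**2 + I*sqrt(55)) = 25 + 6674*sqrt(4 + I*sqrt(55))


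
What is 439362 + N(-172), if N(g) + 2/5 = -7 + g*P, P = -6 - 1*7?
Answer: 2207953/5 ≈ 4.4159e+5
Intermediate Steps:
P = -13 (P = -6 - 7 = -13)
N(g) = -37/5 - 13*g (N(g) = -⅖ + (-7 + g*(-13)) = -⅖ + (-7 - 13*g) = -37/5 - 13*g)
439362 + N(-172) = 439362 + (-37/5 - 13*(-172)) = 439362 + (-37/5 + 2236) = 439362 + 11143/5 = 2207953/5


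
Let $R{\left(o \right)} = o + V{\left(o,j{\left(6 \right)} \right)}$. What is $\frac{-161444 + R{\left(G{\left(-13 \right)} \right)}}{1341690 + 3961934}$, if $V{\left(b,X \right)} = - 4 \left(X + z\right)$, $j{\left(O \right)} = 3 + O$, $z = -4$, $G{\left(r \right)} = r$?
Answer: $- \frac{161477}{5303624} \approx -0.030447$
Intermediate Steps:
$V{\left(b,X \right)} = 16 - 4 X$ ($V{\left(b,X \right)} = - 4 \left(X - 4\right) = - 4 \left(-4 + X\right) = 16 - 4 X$)
$R{\left(o \right)} = -20 + o$ ($R{\left(o \right)} = o + \left(16 - 4 \left(3 + 6\right)\right) = o + \left(16 - 36\right) = o - 20 = -20 + o$)
$\frac{-161444 + R{\left(G{\left(-13 \right)} \right)}}{1341690 + 3961934} = \frac{-161444 - 33}{1341690 + 3961934} = \frac{-161444 - 33}{5303624} = \left(-161477\right) \frac{1}{5303624} = - \frac{161477}{5303624}$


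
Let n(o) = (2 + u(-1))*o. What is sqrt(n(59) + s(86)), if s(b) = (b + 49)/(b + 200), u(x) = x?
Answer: sqrt(4864574)/286 ≈ 7.7118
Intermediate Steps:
s(b) = (49 + b)/(200 + b)
n(o) = o (n(o) = (2 - 1)*o = 1*o = o)
sqrt(n(59) + s(86)) = sqrt(59 + (49 + 86)/(200 + 86)) = sqrt(59 + 135/286) = sqrt(17009/286) = sqrt(4864574)/286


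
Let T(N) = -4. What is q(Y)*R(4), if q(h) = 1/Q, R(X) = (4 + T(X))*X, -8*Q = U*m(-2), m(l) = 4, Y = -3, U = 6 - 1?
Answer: 0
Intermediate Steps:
U = 5
Q = -5/2 (Q = -5*4/8 = -1/8*20 = -5/2 ≈ -2.5000)
R(X) = 0 (R(X) = (4 - 4)*X = 0*X = 0)
q(h) = -2/5 (q(h) = 1/(-5/2) = -2/5)
q(Y)*R(4) = -2/5*0 = 0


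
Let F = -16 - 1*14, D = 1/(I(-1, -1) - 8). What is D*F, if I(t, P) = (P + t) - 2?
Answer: 5/2 ≈ 2.5000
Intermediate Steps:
I(t, P) = -2 + P + t
D = -1/12 (D = 1/((-2 - 1 - 1) - 8) = 1/(-4 - 8) = 1/(-12) = -1/12 ≈ -0.083333)
F = -30 (F = -16 - 14 = -30)
D*F = -1/12*(-30) = 5/2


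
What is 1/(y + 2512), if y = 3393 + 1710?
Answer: 1/7615 ≈ 0.00013132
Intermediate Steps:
y = 5103
1/(y + 2512) = 1/(5103 + 2512) = 1/7615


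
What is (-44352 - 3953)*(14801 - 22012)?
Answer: 348327355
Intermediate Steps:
(-44352 - 3953)*(14801 - 22012) = -48305*(-7211) = 348327355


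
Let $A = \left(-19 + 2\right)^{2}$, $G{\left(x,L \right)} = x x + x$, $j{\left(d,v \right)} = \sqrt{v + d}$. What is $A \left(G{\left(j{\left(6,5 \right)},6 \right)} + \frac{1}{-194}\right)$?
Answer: $\frac{616437}{194} + 289 \sqrt{11} \approx 4136.0$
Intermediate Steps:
$j{\left(d,v \right)} = \sqrt{d + v}$
$G{\left(x,L \right)} = x + x^{2}$ ($G{\left(x,L \right)} = x^{2} + x = x + x^{2}$)
$A = 289$ ($A = \left(-17\right)^{2} = 289$)
$A \left(G{\left(j{\left(6,5 \right)},6 \right)} + \frac{1}{-194}\right) = 289 \left(\sqrt{6 + 5} \left(1 + \sqrt{6 + 5}\right) + \frac{1}{-194}\right) = 289 \left(\sqrt{11} \left(1 + \sqrt{11}\right) - \frac{1}{194}\right) = 289 \left(- \frac{1}{194} + \sqrt{11} \left(1 + \sqrt{11}\right)\right) = - \frac{289}{194} + 289 \sqrt{11} \left(1 + \sqrt{11}\right)$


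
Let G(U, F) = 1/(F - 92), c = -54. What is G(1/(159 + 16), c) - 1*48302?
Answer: -7052093/146 ≈ -48302.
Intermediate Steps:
G(U, F) = 1/(-92 + F)
G(1/(159 + 16), c) - 1*48302 = 1/(-92 - 54) - 1*48302 = 1/(-146) - 48302 = -1/146 - 48302 = -7052093/146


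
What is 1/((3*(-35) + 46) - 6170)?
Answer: -1/6229 ≈ -0.00016054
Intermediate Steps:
1/((3*(-35) + 46) - 6170) = 1/((-105 + 46) - 6170) = 1/(-59 - 6170) = 1/(-6229) = -1/6229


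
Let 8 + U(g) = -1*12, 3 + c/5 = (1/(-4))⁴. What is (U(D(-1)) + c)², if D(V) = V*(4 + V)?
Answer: 80192025/65536 ≈ 1223.6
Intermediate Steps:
c = -3835/256 (c = -15 + 5*(1/(-4))⁴ = -15 + 5*(1*(-¼))⁴ = -15 + 5*(-¼)⁴ = -15 + 5*(1/256) = -15 + 5/256 = -3835/256 ≈ -14.980)
U(g) = -20 (U(g) = -8 - 1*12 = -8 - 12 = -20)
(U(D(-1)) + c)² = (-20 - 3835/256)² = (-8955/256)² = 80192025/65536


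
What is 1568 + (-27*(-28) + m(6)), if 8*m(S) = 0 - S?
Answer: 9293/4 ≈ 2323.3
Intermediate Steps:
m(S) = -S/8 (m(S) = (0 - S)/8 = (-S)/8 = -S/8)
1568 + (-27*(-28) + m(6)) = 1568 + (-27*(-28) - ⅛*6) = 1568 + (756 - ¾) = 1568 + 3021/4 = 9293/4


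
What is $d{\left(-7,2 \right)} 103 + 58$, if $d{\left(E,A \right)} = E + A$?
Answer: $-457$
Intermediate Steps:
$d{\left(E,A \right)} = A + E$
$d{\left(-7,2 \right)} 103 + 58 = \left(2 - 7\right) 103 + 58 = \left(-5\right) 103 + 58 = -515 + 58 = -457$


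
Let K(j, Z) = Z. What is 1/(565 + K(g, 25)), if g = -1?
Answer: 1/590 ≈ 0.0016949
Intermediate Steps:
1/(565 + K(g, 25)) = 1/(565 + 25) = 1/590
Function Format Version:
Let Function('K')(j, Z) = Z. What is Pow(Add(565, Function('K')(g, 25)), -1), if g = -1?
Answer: Rational(1, 590) ≈ 0.0016949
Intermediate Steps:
Pow(Add(565, Function('K')(g, 25)), -1) = Pow(Add(565, 25), -1) = Pow(590, -1) = Rational(1, 590)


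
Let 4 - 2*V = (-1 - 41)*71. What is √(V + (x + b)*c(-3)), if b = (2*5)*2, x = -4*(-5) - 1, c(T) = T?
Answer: 4*√86 ≈ 37.094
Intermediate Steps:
V = 1493 (V = 2 - (-1 - 41)*71/2 = 2 - (-21)*71 = 2 - ½*(-2982) = 2 + 1491 = 1493)
x = 19 (x = 20 - 1 = 19)
b = 20 (b = 10*2 = 20)
√(V + (x + b)*c(-3)) = √(1493 + (19 + 20)*(-3)) = √(1493 + 39*(-3)) = √(1493 - 117) = √1376 = 4*√86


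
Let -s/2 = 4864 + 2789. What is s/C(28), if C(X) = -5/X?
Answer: 428568/5 ≈ 85714.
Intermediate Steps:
s = -15306 (s = -2*(4864 + 2789) = -2*7653 = -15306)
s/C(28) = -15306/((-5/28)) = -15306/((-5*1/28)) = -15306/(-5/28) = -15306*(-28/5) = 428568/5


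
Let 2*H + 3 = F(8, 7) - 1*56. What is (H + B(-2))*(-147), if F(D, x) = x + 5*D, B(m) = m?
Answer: 1176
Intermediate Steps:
H = -6 (H = -3/2 + ((7 + 5*8) - 1*56)/2 = -3/2 + ((7 + 40) - 56)/2 = -3/2 + (47 - 56)/2 = -3/2 + (1/2)*(-9) = -3/2 - 9/2 = -6)
(H + B(-2))*(-147) = (-6 - 2)*(-147) = -8*(-147) = 1176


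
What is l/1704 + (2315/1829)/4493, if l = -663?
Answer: -1814796117/4667651896 ≈ -0.38880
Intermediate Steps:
l/1704 + (2315/1829)/4493 = -663/1704 + (2315/1829)/4493 = -663*1/1704 + (2315*(1/1829))*(1/4493) = -221/568 + (2315/1829)*(1/4493) = -221/568 + 2315/8217697 = -1814796117/4667651896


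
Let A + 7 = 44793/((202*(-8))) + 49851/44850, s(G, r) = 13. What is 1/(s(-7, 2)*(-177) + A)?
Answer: -12079600/28201117939 ≈ -0.00042834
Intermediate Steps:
A = -405958339/12079600 (A = -7 + (44793/((202*(-8))) + 49851/44850) = -7 + (44793/(-1616) + 49851*(1/44850)) = -7 + (44793*(-1/1616) + 16617/14950) = -7 + (-44793/1616 + 16617/14950) = -7 - 321401139/12079600 = -405958339/12079600 ≈ -33.607)
1/(s(-7, 2)*(-177) + A) = 1/(13*(-177) - 405958339/12079600) = 1/(-2301 - 405958339/12079600) = 1/(-28201117939/12079600) = -12079600/28201117939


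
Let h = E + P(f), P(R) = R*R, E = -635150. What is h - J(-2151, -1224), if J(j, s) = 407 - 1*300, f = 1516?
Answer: 1662999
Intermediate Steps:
J(j, s) = 107 (J(j, s) = 407 - 300 = 107)
P(R) = R²
h = 1663106 (h = -635150 + 1516² = -635150 + 2298256 = 1663106)
h - J(-2151, -1224) = 1663106 - 1*107 = 1663106 - 107 = 1662999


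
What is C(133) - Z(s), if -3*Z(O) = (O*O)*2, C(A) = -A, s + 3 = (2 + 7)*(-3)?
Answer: 467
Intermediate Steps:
s = -30 (s = -3 + (2 + 7)*(-3) = -3 + 9*(-3) = -3 - 27 = -30)
Z(O) = -2*O**2/3 (Z(O) = -O*O*2/3 = -O**2*2/3 = -2*O**2/3)
C(133) - Z(s) = -1*133 - (-2)*(-30)**2/3 = -133 - (-2)*900/3 = -133 - 1*(-600) = -133 + 600 = 467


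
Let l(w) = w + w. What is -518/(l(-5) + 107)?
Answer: -518/97 ≈ -5.3402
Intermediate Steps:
l(w) = 2*w
-518/(l(-5) + 107) = -518/(2*(-5) + 107) = -518/(-10 + 107) = -518/97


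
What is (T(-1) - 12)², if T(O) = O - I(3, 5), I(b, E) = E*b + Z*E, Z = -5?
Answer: 9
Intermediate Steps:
I(b, E) = -5*E + E*b (I(b, E) = E*b - 5*E = -5*E + E*b)
T(O) = 10 + O (T(O) = O - 5*(-5 + 3) = O - 5*(-2) = O - 1*(-10) = O + 10 = 10 + O)
(T(-1) - 12)² = ((10 - 1) - 12)² = (9 - 12)² = (-3)² = 9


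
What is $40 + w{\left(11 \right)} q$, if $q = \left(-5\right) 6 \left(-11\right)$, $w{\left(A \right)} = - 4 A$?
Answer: $-14480$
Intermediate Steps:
$q = 330$ ($q = \left(-30\right) \left(-11\right) = 330$)
$40 + w{\left(11 \right)} q = 40 + \left(-4\right) 11 \cdot 330 = 40 - 14520 = -14480$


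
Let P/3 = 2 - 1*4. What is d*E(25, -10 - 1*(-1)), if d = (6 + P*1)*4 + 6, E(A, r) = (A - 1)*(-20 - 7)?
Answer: -3888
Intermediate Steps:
P = -6 (P = 3*(2 - 1*4) = 3*(2 - 4) = 3*(-2) = -6)
E(A, r) = 27 - 27*A (E(A, r) = (-1 + A)*(-27) = 27 - 27*A)
d = 6 (d = (6 - 6*1)*4 + 6 = (6 - 6)*4 + 6 = 0*4 + 6 = 0 + 6 = 6)
d*E(25, -10 - 1*(-1)) = 6*(27 - 27*25) = 6*(27 - 675) = 6*(-648) = -3888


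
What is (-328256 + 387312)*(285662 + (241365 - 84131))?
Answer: 26155666176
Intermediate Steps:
(-328256 + 387312)*(285662 + (241365 - 84131)) = 59056*(285662 + 157234) = 59056*442896 = 26155666176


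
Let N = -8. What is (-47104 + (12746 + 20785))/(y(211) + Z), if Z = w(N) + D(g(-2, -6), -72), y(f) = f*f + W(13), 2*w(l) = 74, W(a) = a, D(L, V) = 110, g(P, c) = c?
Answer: -1939/6383 ≈ -0.30378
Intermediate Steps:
w(l) = 37 (w(l) = (½)*74 = 37)
y(f) = 13 + f² (y(f) = f*f + 13 = f² + 13 = 13 + f²)
Z = 147 (Z = 37 + 110 = 147)
(-47104 + (12746 + 20785))/(y(211) + Z) = (-47104 + (12746 + 20785))/((13 + 211²) + 147) = (-47104 + 33531)/((13 + 44521) + 147) = -13573/(44534 + 147) = -13573/44681 = -13573*1/44681 = -1939/6383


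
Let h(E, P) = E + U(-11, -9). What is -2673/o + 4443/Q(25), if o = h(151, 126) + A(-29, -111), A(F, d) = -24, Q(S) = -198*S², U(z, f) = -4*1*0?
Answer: -110449337/5238750 ≈ -21.083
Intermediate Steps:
U(z, f) = 0 (U(z, f) = -4*0 = 0)
h(E, P) = E (h(E, P) = E + 0 = E)
o = 127 (o = 151 - 24 = 127)
-2673/o + 4443/Q(25) = -2673/127 + 4443/((-198*25²)) = -2673*1/127 + 4443/((-198*625)) = -2673/127 + 4443/(-123750) = -2673/127 + 4443*(-1/123750) = -2673/127 - 1481/41250 = -110449337/5238750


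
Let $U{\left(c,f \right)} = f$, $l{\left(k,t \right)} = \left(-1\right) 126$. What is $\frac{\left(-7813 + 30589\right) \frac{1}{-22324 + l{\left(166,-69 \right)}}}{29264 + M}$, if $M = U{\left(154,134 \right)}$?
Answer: $- \frac{5694}{164996275} \approx -3.451 \cdot 10^{-5}$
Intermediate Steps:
$l{\left(k,t \right)} = -126$
$M = 134$
$\frac{\left(-7813 + 30589\right) \frac{1}{-22324 + l{\left(166,-69 \right)}}}{29264 + M} = \frac{\left(-7813 + 30589\right) \frac{1}{-22324 - 126}}{29264 + 134} = \frac{22776 \frac{1}{-22450}}{29398} = 22776 \left(- \frac{1}{22450}\right) \frac{1}{29398} = \left(- \frac{11388}{11225}\right) \frac{1}{29398} = - \frac{5694}{164996275}$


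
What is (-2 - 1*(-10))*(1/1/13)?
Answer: 104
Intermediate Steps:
(-2 - 1*(-10))*(1/1/13) = (-2 + 10)*(1/(1/13)) = 8*(1*13) = 8*13 = 104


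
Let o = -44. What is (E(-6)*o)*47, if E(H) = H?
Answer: 12408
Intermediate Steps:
(E(-6)*o)*47 = -6*(-44)*47 = 264*47 = 12408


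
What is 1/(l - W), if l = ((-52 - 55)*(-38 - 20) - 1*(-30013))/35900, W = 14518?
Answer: -35900/521159981 ≈ -6.8885e-5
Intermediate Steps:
l = 36219/35900 (l = (-107*(-58) + 30013)*(1/35900) = (6206 + 30013)*(1/35900) = 36219*(1/35900) = 36219/35900 ≈ 1.0089)
1/(l - W) = 1/(36219/35900 - 1*14518) = 1/(36219/35900 - 14518) = 1/(-521159981/35900) = -35900/521159981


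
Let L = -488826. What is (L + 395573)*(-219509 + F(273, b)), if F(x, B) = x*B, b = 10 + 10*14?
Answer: 16651162427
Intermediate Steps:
b = 150 (b = 10 + 140 = 150)
F(x, B) = B*x
(L + 395573)*(-219509 + F(273, b)) = (-488826 + 395573)*(-219509 + 150*273) = -93253*(-219509 + 40950) = -93253*(-178559) = 16651162427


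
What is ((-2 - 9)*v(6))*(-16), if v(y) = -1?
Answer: -176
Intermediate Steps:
((-2 - 9)*v(6))*(-16) = ((-2 - 9)*(-1))*(-16) = -11*(-1)*(-16) = 11*(-16) = -176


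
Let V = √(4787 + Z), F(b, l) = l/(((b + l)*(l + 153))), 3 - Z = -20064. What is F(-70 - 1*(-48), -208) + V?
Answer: -104/6325 + 17*√86 ≈ 157.64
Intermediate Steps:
Z = 20067 (Z = 3 - 1*(-20064) = 3 + 20064 = 20067)
F(b, l) = l/((153 + l)*(b + l)) (F(b, l) = l/(((b + l)*(153 + l))) = l/(((153 + l)*(b + l))) = l*(1/((153 + l)*(b + l))) = l/((153 + l)*(b + l)))
V = 17*√86 (V = √(4787 + 20067) = √24854 = 17*√86 ≈ 157.65)
F(-70 - 1*(-48), -208) + V = -208/((-208)² + 153*(-70 - 1*(-48)) + 153*(-208) + (-70 - 1*(-48))*(-208)) + 17*√86 = -208/(43264 + 153*(-70 + 48) - 31824 + (-70 + 48)*(-208)) + 17*√86 = -208/(43264 + 153*(-22) - 31824 - 22*(-208)) + 17*√86 = -208/(43264 - 3366 - 31824 + 4576) + 17*√86 = -208/12650 + 17*√86 = -208*1/12650 + 17*√86 = -104/6325 + 17*√86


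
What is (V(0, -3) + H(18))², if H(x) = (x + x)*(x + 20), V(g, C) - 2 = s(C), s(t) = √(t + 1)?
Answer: (1370 + I*√2)² ≈ 1.8769e+6 + 3875.0*I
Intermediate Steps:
s(t) = √(1 + t)
V(g, C) = 2 + √(1 + C)
H(x) = 2*x*(20 + x) (H(x) = (2*x)*(20 + x) = 2*x*(20 + x))
(V(0, -3) + H(18))² = ((2 + √(1 - 3)) + 2*18*(20 + 18))² = ((2 + √(-2)) + 2*18*38)² = ((2 + I*√2) + 1368)² = (1370 + I*√2)²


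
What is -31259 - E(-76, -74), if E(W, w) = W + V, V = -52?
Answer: -31131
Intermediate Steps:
E(W, w) = -52 + W (E(W, w) = W - 52 = -52 + W)
-31259 - E(-76, -74) = -31259 - (-52 - 76) = -31259 - 1*(-128) = -31259 + 128 = -31131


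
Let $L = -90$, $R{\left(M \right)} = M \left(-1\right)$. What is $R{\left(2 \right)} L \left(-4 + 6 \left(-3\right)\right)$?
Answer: $-3960$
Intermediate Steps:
$R{\left(M \right)} = - M$
$R{\left(2 \right)} L \left(-4 + 6 \left(-3\right)\right) = \left(-1\right) 2 \left(-90\right) \left(-4 + 6 \left(-3\right)\right) = \left(-2\right) \left(-90\right) \left(-4 - 18\right) = 180 \left(-22\right) = -3960$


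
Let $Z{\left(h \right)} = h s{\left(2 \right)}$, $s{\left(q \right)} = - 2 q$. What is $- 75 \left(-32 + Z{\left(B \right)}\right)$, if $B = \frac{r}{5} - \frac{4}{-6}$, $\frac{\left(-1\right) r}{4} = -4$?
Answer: $3560$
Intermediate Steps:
$r = 16$ ($r = \left(-4\right) \left(-4\right) = 16$)
$B = \frac{58}{15}$ ($B = \frac{16}{5} - \frac{4}{-6} = 16 \cdot \frac{1}{5} - - \frac{2}{3} = \frac{16}{5} + \frac{2}{3} = \frac{58}{15} \approx 3.8667$)
$Z{\left(h \right)} = - 4 h$ ($Z{\left(h \right)} = h \left(\left(-2\right) 2\right) = h \left(-4\right) = - 4 h$)
$- 75 \left(-32 + Z{\left(B \right)}\right) = - 75 \left(-32 - \frac{232}{15}\right) = \left(-75\right) \left(- \frac{712}{15}\right) = 3560$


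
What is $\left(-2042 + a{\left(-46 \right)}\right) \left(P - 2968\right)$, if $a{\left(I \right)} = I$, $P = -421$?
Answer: $7076232$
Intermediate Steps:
$\left(-2042 + a{\left(-46 \right)}\right) \left(P - 2968\right) = \left(-2042 - 46\right) \left(-421 - 2968\right) = \left(-2088\right) \left(-3389\right) = 7076232$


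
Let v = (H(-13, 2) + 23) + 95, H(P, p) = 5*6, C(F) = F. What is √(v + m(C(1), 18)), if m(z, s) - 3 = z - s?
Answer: √134 ≈ 11.576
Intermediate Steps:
H(P, p) = 30
m(z, s) = 3 + z - s (m(z, s) = 3 + (z - s) = 3 + z - s)
v = 148 (v = (30 + 23) + 95 = 53 + 95 = 148)
√(v + m(C(1), 18)) = √(148 + (3 + 1 - 1*18)) = √(148 + (3 + 1 - 18)) = √(148 - 14) = √134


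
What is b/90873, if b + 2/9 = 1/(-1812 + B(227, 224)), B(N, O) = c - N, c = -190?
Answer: -1489/607667751 ≈ -2.4504e-6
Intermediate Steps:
B(N, O) = -190 - N
b = -1489/6687 (b = -2/9 + 1/(-1812 + (-190 - 1*227)) = -2/9 + 1/(-1812 + (-190 - 227)) = -2/9 + 1/(-1812 - 417) = -2/9 + 1/(-2229) = -2/9 - 1/2229 = -1489/6687 ≈ -0.22267)
b/90873 = -1489/6687/90873 = -1489/6687*1/90873 = -1489/607667751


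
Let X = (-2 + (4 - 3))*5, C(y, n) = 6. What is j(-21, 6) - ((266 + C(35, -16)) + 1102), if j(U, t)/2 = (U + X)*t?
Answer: -1686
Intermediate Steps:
X = -5 (X = (-2 + 1)*5 = -1*5 = -5)
j(U, t) = 2*t*(-5 + U) (j(U, t) = 2*((U - 5)*t) = 2*((-5 + U)*t) = 2*(t*(-5 + U)) = 2*t*(-5 + U))
j(-21, 6) - ((266 + C(35, -16)) + 1102) = 2*6*(-5 - 21) - ((266 + 6) + 1102) = 2*6*(-26) - (272 + 1102) = -312 - 1*1374 = -312 - 1374 = -1686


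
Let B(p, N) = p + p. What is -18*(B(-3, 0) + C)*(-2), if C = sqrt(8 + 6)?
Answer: -216 + 36*sqrt(14) ≈ -81.300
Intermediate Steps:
B(p, N) = 2*p
C = sqrt(14) ≈ 3.7417
-18*(B(-3, 0) + C)*(-2) = -18*(2*(-3) + sqrt(14))*(-2) = -18*(-6 + sqrt(14))*(-2) = (108 - 18*sqrt(14))*(-2) = -216 + 36*sqrt(14)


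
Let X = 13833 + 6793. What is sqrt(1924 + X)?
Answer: 5*sqrt(902) ≈ 150.17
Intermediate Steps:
X = 20626
sqrt(1924 + X) = sqrt(1924 + 20626) = sqrt(22550) = 5*sqrt(902)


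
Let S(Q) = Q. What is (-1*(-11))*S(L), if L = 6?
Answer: 66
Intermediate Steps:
(-1*(-11))*S(L) = -1*(-11)*6 = 11*6 = 66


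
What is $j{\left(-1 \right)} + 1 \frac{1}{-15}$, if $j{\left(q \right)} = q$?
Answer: $- \frac{16}{15} \approx -1.0667$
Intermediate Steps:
$j{\left(-1 \right)} + 1 \frac{1}{-15} = -1 + 1 \frac{1}{-15} = -1 + 1 \left(- \frac{1}{15}\right) = -1 - \frac{1}{15} = - \frac{16}{15}$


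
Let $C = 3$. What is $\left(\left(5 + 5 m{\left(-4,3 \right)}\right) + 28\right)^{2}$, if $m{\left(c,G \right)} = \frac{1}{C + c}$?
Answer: $784$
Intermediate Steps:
$m{\left(c,G \right)} = \frac{1}{3 + c}$
$\left(\left(5 + 5 m{\left(-4,3 \right)}\right) + 28\right)^{2} = \left(\left(5 + \frac{5}{3 - 4}\right) + 28\right)^{2} = \left(\left(5 + \frac{5}{-1}\right) + 28\right)^{2} = \left(\left(5 + 5 \left(-1\right)\right) + 28\right)^{2} = \left(\left(5 - 5\right) + 28\right)^{2} = \left(0 + 28\right)^{2} = 28^{2} = 784$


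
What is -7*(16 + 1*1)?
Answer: -119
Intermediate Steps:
-7*(16 + 1*1) = -7*(16 + 1) = -7*17 = -119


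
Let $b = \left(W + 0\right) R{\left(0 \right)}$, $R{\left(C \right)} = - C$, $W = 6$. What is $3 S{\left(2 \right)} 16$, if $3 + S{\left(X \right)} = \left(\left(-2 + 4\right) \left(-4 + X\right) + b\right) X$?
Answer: $-528$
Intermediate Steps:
$b = 0$ ($b = \left(6 + 0\right) \left(\left(-1\right) 0\right) = 6 \cdot 0 = 0$)
$S{\left(X \right)} = -3 + X \left(-8 + 2 X\right)$ ($S{\left(X \right)} = -3 + \left(\left(-2 + 4\right) \left(-4 + X\right) + 0\right) X = -3 + \left(2 \left(-4 + X\right) + 0\right) X = -3 + \left(\left(-8 + 2 X\right) + 0\right) X = -3 + \left(-8 + 2 X\right) X = -3 + X \left(-8 + 2 X\right)$)
$3 S{\left(2 \right)} 16 = 3 \left(-3 - 16 + 2 \cdot 2^{2}\right) 16 = 3 \left(-3 - 16 + 2 \cdot 4\right) 16 = 3 \left(-3 - 16 + 8\right) 16 = 3 \left(-11\right) 16 = \left(-33\right) 16 = -528$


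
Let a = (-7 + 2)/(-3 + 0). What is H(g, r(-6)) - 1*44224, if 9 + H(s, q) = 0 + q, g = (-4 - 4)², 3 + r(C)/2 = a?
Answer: -132707/3 ≈ -44236.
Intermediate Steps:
a = 5/3 (a = -5/(-3) = -5*(-⅓) = 5/3 ≈ 1.6667)
r(C) = -8/3 (r(C) = -6 + 2*(5/3) = -6 + 10/3 = -8/3)
g = 64 (g = (-8)² = 64)
H(s, q) = -9 + q (H(s, q) = -9 + (0 + q) = -9 + q)
H(g, r(-6)) - 1*44224 = (-9 - 8/3) - 1*44224 = -35/3 - 44224 = -132707/3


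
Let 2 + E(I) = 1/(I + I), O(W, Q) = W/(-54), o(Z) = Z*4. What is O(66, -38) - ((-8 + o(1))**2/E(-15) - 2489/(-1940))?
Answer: 5712599/1065060 ≈ 5.3636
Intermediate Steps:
o(Z) = 4*Z
O(W, Q) = -W/54 (O(W, Q) = W*(-1/54) = -W/54)
E(I) = -2 + 1/(2*I) (E(I) = -2 + 1/(I + I) = -2 + 1/(2*I))
O(66, -38) - ((-8 + o(1))**2/E(-15) - 2489/(-1940)) = -1/54*66 - ((-8 + 4*1)**2/(-2 + (1/2)/(-15)) - 2489/(-1940)) = -11/9 - ((-8 + 4)**2/(-2 + (1/2)*(-1/15)) - 2489*(-1/1940)) = -11/9 - ((-4)**2/(-2 - 1/30) + 2489/1940) = -11/9 - (16/(-61/30) + 2489/1940) = -11/9 - (16*(-30/61) + 2489/1940) = -11/9 - (-480/61 + 2489/1940) = -11/9 - 1*(-779371/118340) = -11/9 + 779371/118340 = 5712599/1065060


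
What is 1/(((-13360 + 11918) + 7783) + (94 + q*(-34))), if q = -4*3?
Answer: 1/6843 ≈ 0.00014613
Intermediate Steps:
q = -12
1/(((-13360 + 11918) + 7783) + (94 + q*(-34))) = 1/(((-13360 + 11918) + 7783) + (94 - 12*(-34))) = 1/((-1442 + 7783) + (94 + 408)) = 1/(6341 + 502) = 1/6843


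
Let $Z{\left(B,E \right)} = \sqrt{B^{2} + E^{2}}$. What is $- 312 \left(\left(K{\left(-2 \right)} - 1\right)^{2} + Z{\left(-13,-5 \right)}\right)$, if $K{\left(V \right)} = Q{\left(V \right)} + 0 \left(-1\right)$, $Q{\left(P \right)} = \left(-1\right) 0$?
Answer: $-312 - 312 \sqrt{194} \approx -4657.7$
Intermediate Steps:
$Q{\left(P \right)} = 0$
$K{\left(V \right)} = 0$ ($K{\left(V \right)} = 0 + 0 \left(-1\right) = 0 + 0 = 0$)
$- 312 \left(\left(K{\left(-2 \right)} - 1\right)^{2} + Z{\left(-13,-5 \right)}\right) = - 312 \left(\left(0 - 1\right)^{2} + \sqrt{\left(-13\right)^{2} + \left(-5\right)^{2}}\right) = - 312 \left(\left(-1\right)^{2} + \sqrt{169 + 25}\right) = - 312 \left(1 + \sqrt{194}\right) = -312 - 312 \sqrt{194}$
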